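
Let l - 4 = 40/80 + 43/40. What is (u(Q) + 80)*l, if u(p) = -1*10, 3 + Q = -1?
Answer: 1561/4 ≈ 390.25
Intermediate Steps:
Q = -4 (Q = -3 - 1 = -4)
u(p) = -10
l = 223/40 (l = 4 + (40/80 + 43/40) = 4 + (40*(1/80) + 43*(1/40)) = 4 + (½ + 43/40) = 4 + 63/40 = 223/40 ≈ 5.5750)
(u(Q) + 80)*l = (-10 + 80)*(223/40) = 70*(223/40) = 1561/4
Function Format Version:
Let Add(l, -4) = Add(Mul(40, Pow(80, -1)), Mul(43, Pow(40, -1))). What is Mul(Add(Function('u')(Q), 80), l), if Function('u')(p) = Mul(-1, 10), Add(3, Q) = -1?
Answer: Rational(1561, 4) ≈ 390.25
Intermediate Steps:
Q = -4 (Q = Add(-3, -1) = -4)
Function('u')(p) = -10
l = Rational(223, 40) (l = Add(4, Add(Mul(40, Pow(80, -1)), Mul(43, Pow(40, -1)))) = Add(4, Add(Mul(40, Rational(1, 80)), Mul(43, Rational(1, 40)))) = Add(4, Add(Rational(1, 2), Rational(43, 40))) = Add(4, Rational(63, 40)) = Rational(223, 40) ≈ 5.5750)
Mul(Add(Function('u')(Q), 80), l) = Mul(Add(-10, 80), Rational(223, 40)) = Mul(70, Rational(223, 40)) = Rational(1561, 4)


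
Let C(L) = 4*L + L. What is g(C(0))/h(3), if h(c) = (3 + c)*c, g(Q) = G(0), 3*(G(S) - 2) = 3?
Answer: ⅙ ≈ 0.16667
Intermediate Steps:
G(S) = 3 (G(S) = 2 + (⅓)*3 = 2 + 1 = 3)
C(L) = 5*L
g(Q) = 3
h(c) = c*(3 + c)
g(C(0))/h(3) = 3/((3*(3 + 3))) = 3/((3*6)) = 3/18 = 3*(1/18) = ⅙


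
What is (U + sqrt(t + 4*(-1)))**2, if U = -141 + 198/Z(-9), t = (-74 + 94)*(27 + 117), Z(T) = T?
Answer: 29445 - 652*sqrt(719) ≈ 11962.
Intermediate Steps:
t = 2880 (t = 20*144 = 2880)
U = -163 (U = -141 + 198/(-9) = -141 + 198*(-1/9) = -141 - 22 = -163)
(U + sqrt(t + 4*(-1)))**2 = (-163 + sqrt(2880 + 4*(-1)))**2 = (-163 + sqrt(2880 - 4))**2 = (-163 + sqrt(2876))**2 = (-163 + 2*sqrt(719))**2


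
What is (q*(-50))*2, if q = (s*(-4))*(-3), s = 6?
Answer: -7200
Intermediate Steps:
q = 72 (q = (6*(-4))*(-3) = -24*(-3) = 72)
(q*(-50))*2 = (72*(-50))*2 = -3600*2 = -7200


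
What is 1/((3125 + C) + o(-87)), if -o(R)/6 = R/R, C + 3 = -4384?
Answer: -1/1268 ≈ -0.00078864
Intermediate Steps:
C = -4387 (C = -3 - 4384 = -4387)
o(R) = -6 (o(R) = -6*R/R = -6*1 = -6)
1/((3125 + C) + o(-87)) = 1/((3125 - 4387) - 6) = 1/(-1262 - 6) = 1/(-1268) = -1/1268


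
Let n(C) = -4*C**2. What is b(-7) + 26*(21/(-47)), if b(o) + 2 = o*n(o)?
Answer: 63844/47 ≈ 1358.4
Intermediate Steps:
b(o) = -2 - 4*o**3 (b(o) = -2 + o*(-4*o**2) = -2 - 4*o**3)
b(-7) + 26*(21/(-47)) = (-2 - 4*(-7)**3) + 26*(21/(-47)) = (-2 - 4*(-343)) + 26*(21*(-1/47)) = (-2 + 1372) + 26*(-21/47) = 1370 - 546/47 = 63844/47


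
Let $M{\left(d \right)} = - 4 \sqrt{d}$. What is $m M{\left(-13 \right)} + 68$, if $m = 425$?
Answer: $68 - 1700 i \sqrt{13} \approx 68.0 - 6129.4 i$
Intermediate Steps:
$m M{\left(-13 \right)} + 68 = 425 \left(- 4 \sqrt{-13}\right) + 68 = 425 \left(- 4 i \sqrt{13}\right) + 68 = - 1700 i \sqrt{13} + 68 = 68 - 1700 i \sqrt{13}$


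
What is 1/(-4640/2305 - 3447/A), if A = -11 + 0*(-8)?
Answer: 5071/1578859 ≈ 0.0032118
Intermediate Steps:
A = -11 (A = -11 + 0 = -11)
1/(-4640/2305 - 3447/A) = 1/(-4640/2305 - 3447/(-11)) = 1/(-4640*1/2305 - 3447*(-1/11)) = 1/(-928/461 + 3447/11) = 1/(1578859/5071) = 5071/1578859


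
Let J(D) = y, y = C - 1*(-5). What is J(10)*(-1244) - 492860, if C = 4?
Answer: -504056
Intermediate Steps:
y = 9 (y = 4 - 1*(-5) = 4 + 5 = 9)
J(D) = 9
J(10)*(-1244) - 492860 = 9*(-1244) - 492860 = -11196 - 492860 = -504056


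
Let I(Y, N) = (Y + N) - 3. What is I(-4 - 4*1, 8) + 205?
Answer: 202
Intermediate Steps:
I(Y, N) = -3 + N + Y (I(Y, N) = (N + Y) - 3 = -3 + N + Y)
I(-4 - 4*1, 8) + 205 = (-3 + 8 + (-4 - 4*1)) + 205 = (-3 + 8 + (-4 - 4)) + 205 = (-3 + 8 - 8) + 205 = -3 + 205 = 202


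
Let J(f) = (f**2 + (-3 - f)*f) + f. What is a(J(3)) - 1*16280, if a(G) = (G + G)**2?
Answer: -16136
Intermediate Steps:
J(f) = f + f**2 + f*(-3 - f) (J(f) = (f**2 + f*(-3 - f)) + f = f + f**2 + f*(-3 - f))
a(G) = 4*G**2 (a(G) = (2*G)**2 = 4*G**2)
a(J(3)) - 1*16280 = 4*(-2*3)**2 - 1*16280 = 4*(-6)**2 - 16280 = 4*36 - 16280 = 144 - 16280 = -16136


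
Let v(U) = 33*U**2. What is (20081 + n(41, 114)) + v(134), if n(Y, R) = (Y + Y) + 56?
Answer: 612767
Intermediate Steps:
n(Y, R) = 56 + 2*Y (n(Y, R) = 2*Y + 56 = 56 + 2*Y)
(20081 + n(41, 114)) + v(134) = (20081 + (56 + 2*41)) + 33*134**2 = (20081 + (56 + 82)) + 33*17956 = (20081 + 138) + 592548 = 20219 + 592548 = 612767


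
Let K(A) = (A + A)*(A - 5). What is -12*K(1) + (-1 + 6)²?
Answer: 121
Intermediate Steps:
K(A) = 2*A*(-5 + A) (K(A) = (2*A)*(-5 + A) = 2*A*(-5 + A))
-12*K(1) + (-1 + 6)² = -24*(-5 + 1) + (-1 + 6)² = -24*(-4) + 5² = -12*(-8) + 25 = 96 + 25 = 121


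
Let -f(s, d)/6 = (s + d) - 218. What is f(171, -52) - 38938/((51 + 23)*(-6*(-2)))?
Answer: 244267/444 ≈ 550.15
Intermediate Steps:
f(s, d) = 1308 - 6*d - 6*s (f(s, d) = -6*((s + d) - 218) = -6*((d + s) - 218) = -6*(-218 + d + s) = 1308 - 6*d - 6*s)
f(171, -52) - 38938/((51 + 23)*(-6*(-2))) = (1308 - 6*(-52) - 6*171) - 38938/((51 + 23)*(-6*(-2))) = (1308 + 312 - 1026) - 38938/(74*12) = 594 - 38938/888 = 594 - 1*19469/444 = 594 - 19469/444 = 244267/444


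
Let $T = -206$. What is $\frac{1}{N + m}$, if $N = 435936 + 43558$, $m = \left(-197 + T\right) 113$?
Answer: $\frac{1}{433955} \approx 2.3044 \cdot 10^{-6}$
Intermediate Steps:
$m = -45539$ ($m = \left(-197 - 206\right) 113 = \left(-403\right) 113 = -45539$)
$N = 479494$
$\frac{1}{N + m} = \frac{1}{479494 - 45539} = \frac{1}{433955}$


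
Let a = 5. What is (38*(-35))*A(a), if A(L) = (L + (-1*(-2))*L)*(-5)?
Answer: 99750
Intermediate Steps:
A(L) = -15*L (A(L) = (L + 2*L)*(-5) = (3*L)*(-5) = -15*L)
(38*(-35))*A(a) = (38*(-35))*(-15*5) = -1330*(-75) = 99750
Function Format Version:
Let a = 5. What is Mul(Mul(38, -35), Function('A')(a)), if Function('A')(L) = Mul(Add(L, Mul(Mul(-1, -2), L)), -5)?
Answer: 99750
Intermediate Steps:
Function('A')(L) = Mul(-15, L) (Function('A')(L) = Mul(Add(L, Mul(2, L)), -5) = Mul(Mul(3, L), -5) = Mul(-15, L))
Mul(Mul(38, -35), Function('A')(a)) = Mul(Mul(38, -35), Mul(-15, 5)) = Mul(-1330, -75) = 99750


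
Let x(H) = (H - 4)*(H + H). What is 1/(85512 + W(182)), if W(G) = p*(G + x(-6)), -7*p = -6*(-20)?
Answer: 7/562344 ≈ 1.2448e-5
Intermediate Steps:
x(H) = 2*H*(-4 + H) (x(H) = (-4 + H)*(2*H) = 2*H*(-4 + H))
p = -120/7 (p = -(-6)*(-20)/7 = -⅐*120 = -120/7 ≈ -17.143)
W(G) = -14400/7 - 120*G/7 (W(G) = -120*(G + 2*(-6)*(-4 - 6))/7 = -120*(G + 2*(-6)*(-10))/7 = -120*(G + 120)/7 = -120*(120 + G)/7 = -14400/7 - 120*G/7)
1/(85512 + W(182)) = 1/(85512 + (-14400/7 - 120/7*182)) = 1/(85512 + (-14400/7 - 3120)) = 1/(85512 - 36240/7) = 1/(562344/7) = 7/562344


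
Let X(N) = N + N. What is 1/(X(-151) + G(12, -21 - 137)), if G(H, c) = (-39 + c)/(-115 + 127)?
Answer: -12/3821 ≈ -0.0031405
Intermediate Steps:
G(H, c) = -13/4 + c/12 (G(H, c) = (-39 + c)/12 = (-39 + c)*(1/12) = -13/4 + c/12)
X(N) = 2*N
1/(X(-151) + G(12, -21 - 137)) = 1/(2*(-151) + (-13/4 + (-21 - 137)/12)) = 1/(-302 + (-13/4 + (1/12)*(-158))) = 1/(-302 + (-13/4 - 79/6)) = 1/(-302 - 197/12) = 1/(-3821/12) = -12/3821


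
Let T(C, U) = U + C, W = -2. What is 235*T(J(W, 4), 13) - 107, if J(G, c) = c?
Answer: 3888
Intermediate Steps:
T(C, U) = C + U
235*T(J(W, 4), 13) - 107 = 235*(4 + 13) - 107 = 235*17 - 107 = 3995 - 107 = 3888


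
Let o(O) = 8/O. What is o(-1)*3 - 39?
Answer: -63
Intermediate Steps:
o(-1)*3 - 39 = (8/(-1))*3 - 39 = (8*(-1))*3 - 39 = -8*3 - 39 = -24 - 39 = -63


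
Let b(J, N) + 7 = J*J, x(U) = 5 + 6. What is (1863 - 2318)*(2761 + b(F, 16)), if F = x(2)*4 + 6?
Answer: -2390570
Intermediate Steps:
x(U) = 11
F = 50 (F = 11*4 + 6 = 44 + 6 = 50)
b(J, N) = -7 + J² (b(J, N) = -7 + J*J = -7 + J²)
(1863 - 2318)*(2761 + b(F, 16)) = (1863 - 2318)*(2761 + (-7 + 50²)) = -455*(2761 + (-7 + 2500)) = -455*(2761 + 2493) = -455*5254 = -2390570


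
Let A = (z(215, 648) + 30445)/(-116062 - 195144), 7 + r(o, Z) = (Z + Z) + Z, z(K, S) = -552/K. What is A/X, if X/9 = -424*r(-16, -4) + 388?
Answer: -6545123/5084838402840 ≈ -1.2872e-6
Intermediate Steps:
r(o, Z) = -7 + 3*Z (r(o, Z) = -7 + ((Z + Z) + Z) = -7 + (2*Z + Z) = -7 + 3*Z)
A = -6545123/66909290 (A = (-552/215 + 30445)/(-116062 - 195144) = (-552*1/215 + 30445)/(-311206) = (-552/215 + 30445)*(-1/311206) = (6545123/215)*(-1/311206) = -6545123/66909290 ≈ -0.097821)
X = 75996 (X = 9*(-424*(-7 + 3*(-4)) + 388) = 9*(-424*(-7 - 12) + 388) = 9*(-424*(-19) + 388) = 9*(8056 + 388) = 9*8444 = 75996)
A/X = -6545123/66909290/75996 = -6545123/66909290*1/75996 = -6545123/5084838402840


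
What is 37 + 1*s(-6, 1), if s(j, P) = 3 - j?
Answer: 46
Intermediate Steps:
37 + 1*s(-6, 1) = 37 + 1*(3 - 1*(-6)) = 37 + 1*(3 + 6) = 37 + 1*9 = 37 + 9 = 46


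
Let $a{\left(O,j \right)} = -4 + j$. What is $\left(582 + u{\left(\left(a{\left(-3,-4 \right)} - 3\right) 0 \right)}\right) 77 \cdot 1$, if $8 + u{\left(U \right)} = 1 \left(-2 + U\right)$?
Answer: $44044$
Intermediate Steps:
$u{\left(U \right)} = -10 + U$ ($u{\left(U \right)} = -8 + 1 \left(-2 + U\right) = -8 + \left(-2 + U\right) = -10 + U$)
$\left(582 + u{\left(\left(a{\left(-3,-4 \right)} - 3\right) 0 \right)}\right) 77 \cdot 1 = \left(582 - \left(10 - \left(\left(-4 - 4\right) - 3\right) 0\right)\right) 77 \cdot 1 = \left(582 - \left(10 - \left(-8 - 3\right) 0\right)\right) 77 = \left(582 - 10\right) 77 = 572 \cdot 77 = 44044$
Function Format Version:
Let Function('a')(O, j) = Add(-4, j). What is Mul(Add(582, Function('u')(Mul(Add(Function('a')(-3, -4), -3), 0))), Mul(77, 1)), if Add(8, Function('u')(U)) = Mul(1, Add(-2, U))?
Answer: 44044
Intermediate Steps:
Function('u')(U) = Add(-10, U) (Function('u')(U) = Add(-8, Mul(1, Add(-2, U))) = Add(-8, Add(-2, U)) = Add(-10, U))
Mul(Add(582, Function('u')(Mul(Add(Function('a')(-3, -4), -3), 0))), Mul(77, 1)) = Mul(Add(582, Add(-10, Mul(Add(Add(-4, -4), -3), 0))), Mul(77, 1)) = Mul(Add(582, Add(-10, Mul(Add(-8, -3), 0))), 77) = Mul(Add(582, Add(-10, Mul(-11, 0))), 77) = Mul(Add(582, Add(-10, 0)), 77) = Mul(Add(582, -10), 77) = Mul(572, 77) = 44044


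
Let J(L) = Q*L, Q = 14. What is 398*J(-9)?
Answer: -50148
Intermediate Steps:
J(L) = 14*L
398*J(-9) = 398*(14*(-9)) = 398*(-126) = -50148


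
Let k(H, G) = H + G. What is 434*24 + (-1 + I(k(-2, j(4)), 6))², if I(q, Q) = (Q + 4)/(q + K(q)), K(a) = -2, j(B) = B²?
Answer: 374977/36 ≈ 10416.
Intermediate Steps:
k(H, G) = G + H
I(q, Q) = (4 + Q)/(-2 + q) (I(q, Q) = (Q + 4)/(q - 2) = (4 + Q)/(-2 + q))
434*24 + (-1 + I(k(-2, j(4)), 6))² = 434*24 + (-1 + (4 + 6)/(-2 + (4² - 2)))² = 10416 + (-1 + 10/(-2 + (16 - 2)))² = 10416 + (-1 + 10/(-2 + 14))² = 10416 + (-1 + 10/12)² = 10416 + (-1 + (1/12)*10)² = 10416 + (-1 + ⅚)² = 10416 + (-⅙)² = 10416 + 1/36 = 374977/36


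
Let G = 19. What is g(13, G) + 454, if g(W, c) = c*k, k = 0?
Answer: 454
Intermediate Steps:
g(W, c) = 0 (g(W, c) = c*0 = 0)
g(13, G) + 454 = 0 + 454 = 454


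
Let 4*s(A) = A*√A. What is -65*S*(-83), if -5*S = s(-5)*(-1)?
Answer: -5395*I*√5/4 ≈ -3015.9*I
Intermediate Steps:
s(A) = A^(3/2)/4 (s(A) = (A*√A)/4 = A^(3/2)/4)
S = -I*√5/4 (S = -(-5)^(3/2)/4*(-1)/5 = -(-5*I*√5)/4*(-1)/5 = -(-5*I*√5/4)*(-1)/5 = -I*√5/4 ≈ -0.55902*I)
-65*S*(-83) = -(-65)*I*√5/4*(-83) = (65*I*√5/4)*(-83) = -5395*I*√5/4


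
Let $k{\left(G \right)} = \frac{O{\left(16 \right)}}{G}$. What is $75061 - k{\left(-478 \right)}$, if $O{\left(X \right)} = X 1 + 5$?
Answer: $\frac{35879179}{478} \approx 75061.0$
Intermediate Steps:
$O{\left(X \right)} = 5 + X$ ($O{\left(X \right)} = X + 5 = 5 + X$)
$k{\left(G \right)} = \frac{21}{G}$ ($k{\left(G \right)} = \frac{5 + 16}{G} = \frac{21}{G}$)
$75061 - k{\left(-478 \right)} = 75061 - \frac{21}{-478} = 75061 - 21 \left(- \frac{1}{478}\right) = 75061 - - \frac{21}{478} = 75061 + \frac{21}{478} = \frac{35879179}{478}$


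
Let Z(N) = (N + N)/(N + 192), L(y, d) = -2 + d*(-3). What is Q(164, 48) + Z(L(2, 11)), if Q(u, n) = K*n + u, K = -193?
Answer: -1428770/157 ≈ -9100.4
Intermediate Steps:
Q(u, n) = u - 193*n (Q(u, n) = -193*n + u = u - 193*n)
L(y, d) = -2 - 3*d
Z(N) = 2*N/(192 + N) (Z(N) = (2*N)/(192 + N) = 2*N/(192 + N))
Q(164, 48) + Z(L(2, 11)) = (164 - 193*48) + 2*(-2 - 3*11)/(192 + (-2 - 3*11)) = (164 - 9264) + 2*(-2 - 33)/(192 + (-2 - 33)) = -9100 + 2*(-35)/(192 - 35) = -9100 + 2*(-35)/157 = -9100 + 2*(-35)*(1/157) = -9100 - 70/157 = -1428770/157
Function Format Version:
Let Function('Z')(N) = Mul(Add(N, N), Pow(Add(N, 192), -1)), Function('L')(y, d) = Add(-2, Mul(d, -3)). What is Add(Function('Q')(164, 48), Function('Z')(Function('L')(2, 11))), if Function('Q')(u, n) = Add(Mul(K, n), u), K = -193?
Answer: Rational(-1428770, 157) ≈ -9100.4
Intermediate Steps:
Function('Q')(u, n) = Add(u, Mul(-193, n)) (Function('Q')(u, n) = Add(Mul(-193, n), u) = Add(u, Mul(-193, n)))
Function('L')(y, d) = Add(-2, Mul(-3, d))
Function('Z')(N) = Mul(2, N, Pow(Add(192, N), -1)) (Function('Z')(N) = Mul(Mul(2, N), Pow(Add(192, N), -1)) = Mul(2, N, Pow(Add(192, N), -1)))
Add(Function('Q')(164, 48), Function('Z')(Function('L')(2, 11))) = Add(Add(164, Mul(-193, 48)), Mul(2, Add(-2, Mul(-3, 11)), Pow(Add(192, Add(-2, Mul(-3, 11))), -1))) = Add(Add(164, -9264), Mul(2, Add(-2, -33), Pow(Add(192, Add(-2, -33)), -1))) = Add(-9100, Mul(2, -35, Pow(Add(192, -35), -1))) = Add(-9100, Mul(2, -35, Pow(157, -1))) = Add(-9100, Mul(2, -35, Rational(1, 157))) = Add(-9100, Rational(-70, 157)) = Rational(-1428770, 157)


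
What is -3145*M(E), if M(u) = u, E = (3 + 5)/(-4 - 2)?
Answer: 12580/3 ≈ 4193.3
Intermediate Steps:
E = -4/3 (E = 8/(-6) = 8*(-⅙) = -4/3 ≈ -1.3333)
-3145*M(E) = -3145*(-4/3) = 12580/3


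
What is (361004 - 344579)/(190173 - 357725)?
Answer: -16425/167552 ≈ -0.098029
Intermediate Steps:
(361004 - 344579)/(190173 - 357725) = 16425/(-167552) = 16425*(-1/167552) = -16425/167552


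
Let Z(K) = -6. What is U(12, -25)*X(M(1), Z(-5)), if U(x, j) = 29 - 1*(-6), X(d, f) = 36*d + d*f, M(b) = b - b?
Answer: 0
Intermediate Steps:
M(b) = 0
U(x, j) = 35 (U(x, j) = 29 + 6 = 35)
U(12, -25)*X(M(1), Z(-5)) = 35*(0*(36 - 6)) = 35*(0*30) = 35*0 = 0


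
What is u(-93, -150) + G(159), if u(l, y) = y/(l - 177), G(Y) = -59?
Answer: -526/9 ≈ -58.444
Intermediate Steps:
u(l, y) = y/(-177 + l)
u(-93, -150) + G(159) = -150/(-177 - 93) - 59 = -150/(-270) - 59 = -150*(-1/270) - 59 = 5/9 - 59 = -526/9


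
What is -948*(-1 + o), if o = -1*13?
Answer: 13272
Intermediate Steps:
o = -13
-948*(-1 + o) = -948*(-1 - 13) = -948*(-14) = 13272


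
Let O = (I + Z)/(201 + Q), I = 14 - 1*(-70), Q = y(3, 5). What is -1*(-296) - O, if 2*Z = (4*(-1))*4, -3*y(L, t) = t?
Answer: 88390/299 ≈ 295.62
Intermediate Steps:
y(L, t) = -t/3
Z = -8 (Z = ((4*(-1))*4)/2 = (-4*4)/2 = (½)*(-16) = -8)
Q = -5/3 (Q = -⅓*5 = -5/3 ≈ -1.6667)
I = 84 (I = 14 + 70 = 84)
O = 114/299 (O = (84 - 8)/(201 - 5/3) = 76/(598/3) = 76*(3/598) = 114/299 ≈ 0.38127)
-1*(-296) - O = -1*(-296) - 1*114/299 = 296 - 114/299 = 88390/299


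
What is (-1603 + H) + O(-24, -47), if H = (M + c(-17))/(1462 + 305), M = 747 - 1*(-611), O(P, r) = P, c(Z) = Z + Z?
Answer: -2873585/1767 ≈ -1626.3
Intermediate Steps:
c(Z) = 2*Z
M = 1358 (M = 747 + 611 = 1358)
H = 1324/1767 (H = (1358 + 2*(-17))/(1462 + 305) = (1358 - 34)/1767 = 1324*(1/1767) = 1324/1767 ≈ 0.74929)
(-1603 + H) + O(-24, -47) = (-1603 + 1324/1767) - 24 = -2831177/1767 - 24 = -2873585/1767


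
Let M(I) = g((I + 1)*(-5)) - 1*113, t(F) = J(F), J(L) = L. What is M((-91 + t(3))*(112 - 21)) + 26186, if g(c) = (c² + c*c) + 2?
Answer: 3205628525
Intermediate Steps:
t(F) = F
g(c) = 2 + 2*c² (g(c) = (c² + c²) + 2 = 2*c² + 2 = 2 + 2*c²)
M(I) = -111 + 2*(-5 - 5*I)² (M(I) = (2 + 2*((I + 1)*(-5))²) - 1*113 = (2 + 2*((1 + I)*(-5))²) - 113 = (2 + 2*(-5 - 5*I)²) - 113 = -111 + 2*(-5 - 5*I)²)
M((-91 + t(3))*(112 - 21)) + 26186 = (-111 + 50*(1 + (-91 + 3)*(112 - 21))²) + 26186 = (-111 + 50*(1 - 88*91)²) + 26186 = (-111 + 50*(1 - 8008)²) + 26186 = (-111 + 50*(-8007)²) + 26186 = (-111 + 50*64112049) + 26186 = (-111 + 3205602450) + 26186 = 3205602339 + 26186 = 3205628525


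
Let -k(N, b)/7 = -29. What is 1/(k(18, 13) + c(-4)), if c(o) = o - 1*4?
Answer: 1/195 ≈ 0.0051282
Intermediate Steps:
c(o) = -4 + o (c(o) = o - 4 = -4 + o)
k(N, b) = 203 (k(N, b) = -7*(-29) = 203)
1/(k(18, 13) + c(-4)) = 1/(203 + (-4 - 4)) = 1/(203 - 8) = 1/195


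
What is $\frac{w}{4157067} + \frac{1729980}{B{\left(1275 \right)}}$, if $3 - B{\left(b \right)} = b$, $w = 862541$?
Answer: $- \frac{599212134709}{440649102} \approx -1359.8$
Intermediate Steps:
$B{\left(b \right)} = 3 - b$
$\frac{w}{4157067} + \frac{1729980}{B{\left(1275 \right)}} = \frac{862541}{4157067} + \frac{1729980}{3 - 1275} = 862541 \cdot \frac{1}{4157067} + \frac{1729980}{3 - 1275} = \frac{862541}{4157067} + \frac{1729980}{-1272} = \frac{862541}{4157067} + 1729980 \left(- \frac{1}{1272}\right) = \frac{862541}{4157067} - \frac{144165}{106} = - \frac{599212134709}{440649102}$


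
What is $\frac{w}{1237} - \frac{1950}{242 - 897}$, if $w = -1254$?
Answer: $\frac{318156}{162047} \approx 1.9634$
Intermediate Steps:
$\frac{w}{1237} - \frac{1950}{242 - 897} = - \frac{1254}{1237} - \frac{1950}{242 - 897} = \left(-1254\right) \frac{1}{1237} - \frac{1950}{-655} = - \frac{1254}{1237} - - \frac{390}{131} = - \frac{1254}{1237} + \frac{390}{131} = \frac{318156}{162047}$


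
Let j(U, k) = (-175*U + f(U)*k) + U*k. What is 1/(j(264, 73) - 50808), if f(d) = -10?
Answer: -1/78466 ≈ -1.2744e-5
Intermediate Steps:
j(U, k) = -175*U - 10*k + U*k (j(U, k) = (-175*U - 10*k) + U*k = -175*U - 10*k + U*k)
1/(j(264, 73) - 50808) = 1/((-175*264 - 10*73 + 264*73) - 50808) = 1/((-46200 - 730 + 19272) - 50808) = 1/(-27658 - 50808) = 1/(-78466) = -1/78466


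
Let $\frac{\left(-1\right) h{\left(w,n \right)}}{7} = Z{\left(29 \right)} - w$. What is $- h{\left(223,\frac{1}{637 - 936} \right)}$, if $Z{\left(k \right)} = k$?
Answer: $-1358$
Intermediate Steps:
$h{\left(w,n \right)} = -203 + 7 w$ ($h{\left(w,n \right)} = - 7 \left(29 - w\right) = -203 + 7 w$)
$- h{\left(223,\frac{1}{637 - 936} \right)} = - (-203 + 7 \cdot 223) = - (-203 + 1561) = \left(-1\right) 1358 = -1358$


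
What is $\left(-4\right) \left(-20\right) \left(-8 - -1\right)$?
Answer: $-560$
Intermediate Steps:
$\left(-4\right) \left(-20\right) \left(-8 - -1\right) = 80 \left(-8 + 1\right) = 80 \left(-7\right) = -560$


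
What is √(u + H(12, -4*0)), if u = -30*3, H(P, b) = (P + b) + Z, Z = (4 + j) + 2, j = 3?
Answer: I*√69 ≈ 8.3066*I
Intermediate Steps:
Z = 9 (Z = (4 + 3) + 2 = 7 + 2 = 9)
H(P, b) = 9 + P + b (H(P, b) = (P + b) + 9 = 9 + P + b)
u = -90
√(u + H(12, -4*0)) = √(-90 + (9 + 12 - 4*0)) = √(-90 + (9 + 12 + 0)) = √(-90 + 21) = √(-69) = I*√69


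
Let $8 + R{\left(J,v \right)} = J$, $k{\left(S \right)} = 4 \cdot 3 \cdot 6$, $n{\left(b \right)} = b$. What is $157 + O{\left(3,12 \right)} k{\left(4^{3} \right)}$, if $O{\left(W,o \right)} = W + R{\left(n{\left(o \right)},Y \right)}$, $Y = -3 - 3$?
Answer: $661$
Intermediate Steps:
$Y = -6$ ($Y = -3 - 3 = -6$)
$k{\left(S \right)} = 72$ ($k{\left(S \right)} = 12 \cdot 6 = 72$)
$R{\left(J,v \right)} = -8 + J$
$O{\left(W,o \right)} = -8 + W + o$ ($O{\left(W,o \right)} = W + \left(-8 + o\right) = -8 + W + o$)
$157 + O{\left(3,12 \right)} k{\left(4^{3} \right)} = 157 + \left(-8 + 3 + 12\right) 72 = 157 + 7 \cdot 72 = 157 + 504 = 661$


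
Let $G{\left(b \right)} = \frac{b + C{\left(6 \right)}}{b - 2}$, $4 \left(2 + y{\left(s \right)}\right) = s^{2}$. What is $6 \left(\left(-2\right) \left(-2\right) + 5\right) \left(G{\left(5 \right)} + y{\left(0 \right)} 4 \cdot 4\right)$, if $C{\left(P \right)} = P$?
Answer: $-1530$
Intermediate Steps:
$y{\left(s \right)} = -2 + \frac{s^{2}}{4}$
$G{\left(b \right)} = \frac{6 + b}{-2 + b}$ ($G{\left(b \right)} = \frac{b + 6}{b - 2} = \frac{6 + b}{-2 + b}$)
$6 \left(\left(-2\right) \left(-2\right) + 5\right) \left(G{\left(5 \right)} + y{\left(0 \right)} 4 \cdot 4\right) = 6 \left(\left(-2\right) \left(-2\right) + 5\right) \left(\frac{6 + 5}{-2 + 5} + \left(-2 + \frac{0^{2}}{4}\right) 4 \cdot 4\right) = 6 \left(4 + 5\right) \left(\frac{1}{3} \cdot 11 + \left(-2 + \frac{1}{4} \cdot 0\right) 4 \cdot 4\right) = 6 \cdot 9 \left(\frac{1}{3} \cdot 11 + \left(-2 + 0\right) 4 \cdot 4\right) = 54 \left(\frac{11}{3} + \left(-2\right) 4 \cdot 4\right) = 54 \left(\frac{11}{3} - 32\right) = 54 \left(- \frac{85}{3}\right) = -1530$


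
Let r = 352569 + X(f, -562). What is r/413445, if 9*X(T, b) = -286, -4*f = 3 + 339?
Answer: 634567/744201 ≈ 0.85268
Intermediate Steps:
f = -171/2 (f = -(3 + 339)/4 = -¼*342 = -171/2 ≈ -85.500)
X(T, b) = -286/9 (X(T, b) = (⅑)*(-286) = -286/9)
r = 3172835/9 (r = 352569 - 286/9 = 3172835/9 ≈ 3.5254e+5)
r/413445 = (3172835/9)/413445 = (3172835/9)*(1/413445) = 634567/744201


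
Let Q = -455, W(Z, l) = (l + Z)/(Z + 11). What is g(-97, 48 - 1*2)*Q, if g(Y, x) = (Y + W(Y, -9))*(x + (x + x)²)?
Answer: 15945101900/43 ≈ 3.7082e+8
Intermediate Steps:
W(Z, l) = (Z + l)/(11 + Z)
g(Y, x) = (Y + (-9 + Y)/(11 + Y))*(x + 4*x²) (g(Y, x) = (Y + (Y - 9)/(11 + Y))*(x + (x + x)²) = (Y + (-9 + Y)/(11 + Y))*(x + (2*x)²) = (Y + (-9 + Y)/(11 + Y))*(x + 4*x²))
g(-97, 48 - 1*2)*Q = ((48 - 1*2)*(-9 - 97 + 4*(48 - 1*2)*(-9 - 97) - 97*(1 + 4*(48 - 1*2))*(11 - 97))/(11 - 97))*(-455) = ((48 - 2)*(-9 - 97 + 4*(48 - 2)*(-106) - 97*(1 + 4*(48 - 2))*(-86))/(-86))*(-455) = (46*(-1/86)*(-9 - 97 + 4*46*(-106) - 97*(1 + 4*46)*(-86)))*(-455) = (46*(-1/86)*(-9 - 97 - 19504 - 97*(1 + 184)*(-86)))*(-455) = (46*(-1/86)*(-9 - 97 - 19504 - 97*185*(-86)))*(-455) = (46*(-1/86)*(-9 - 97 - 19504 + 1543270))*(-455) = (46*(-1/86)*1523660)*(-455) = -35044180/43*(-455) = 15945101900/43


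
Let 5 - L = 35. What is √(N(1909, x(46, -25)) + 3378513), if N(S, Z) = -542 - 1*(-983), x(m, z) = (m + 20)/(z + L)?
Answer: √3378954 ≈ 1838.2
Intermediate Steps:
L = -30 (L = 5 - 1*35 = 5 - 35 = -30)
x(m, z) = (20 + m)/(-30 + z) (x(m, z) = (m + 20)/(z - 30) = (20 + m)/(-30 + z))
N(S, Z) = 441 (N(S, Z) = -542 + 983 = 441)
√(N(1909, x(46, -25)) + 3378513) = √(441 + 3378513) = √3378954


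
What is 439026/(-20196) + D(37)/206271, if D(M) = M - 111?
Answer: -559011275/25715118 ≈ -21.739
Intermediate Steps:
D(M) = -111 + M
439026/(-20196) + D(37)/206271 = 439026/(-20196) + (-111 + 37)/206271 = 439026*(-1/20196) - 74*1/206271 = -73171/3366 - 74/206271 = -559011275/25715118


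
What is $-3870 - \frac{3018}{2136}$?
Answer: $- \frac{1378223}{356} \approx -3871.4$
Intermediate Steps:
$-3870 - \frac{3018}{2136} = -3870 - \frac{503}{356} = - \frac{1378223}{356}$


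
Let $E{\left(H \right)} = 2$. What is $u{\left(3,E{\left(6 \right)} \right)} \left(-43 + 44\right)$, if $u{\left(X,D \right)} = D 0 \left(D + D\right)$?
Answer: $0$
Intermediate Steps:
$u{\left(X,D \right)} = 0$ ($u{\left(X,D \right)} = D 0 \cdot 2 D = D 0 = 0$)
$u{\left(3,E{\left(6 \right)} \right)} \left(-43 + 44\right) = 0 \left(-43 + 44\right) = 0 \cdot 1 = 0$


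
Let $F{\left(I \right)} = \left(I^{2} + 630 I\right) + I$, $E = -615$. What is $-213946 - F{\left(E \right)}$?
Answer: $-204106$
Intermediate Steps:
$F{\left(I \right)} = I^{2} + 631 I$
$-213946 - F{\left(E \right)} = -213946 - - 615 \left(631 - 615\right) = -213946 - \left(-615\right) 16 = -213946 - -9840 = -213946 + 9840 = -204106$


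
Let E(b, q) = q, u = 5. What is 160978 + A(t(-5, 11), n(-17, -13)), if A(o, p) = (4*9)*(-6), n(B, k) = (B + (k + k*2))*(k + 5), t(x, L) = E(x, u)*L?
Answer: 160762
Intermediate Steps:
t(x, L) = 5*L
n(B, k) = (5 + k)*(B + 3*k) (n(B, k) = (B + (k + 2*k))*(5 + k) = (B + 3*k)*(5 + k) = (5 + k)*(B + 3*k))
A(o, p) = -216 (A(o, p) = 36*(-6) = -216)
160978 + A(t(-5, 11), n(-17, -13)) = 160978 - 216 = 160762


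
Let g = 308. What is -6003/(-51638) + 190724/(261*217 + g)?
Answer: 10190446747/2940525910 ≈ 3.4655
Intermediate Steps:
-6003/(-51638) + 190724/(261*217 + g) = -6003/(-51638) + 190724/(261*217 + 308) = -6003*(-1/51638) + 190724/(56637 + 308) = 6003/51638 + 190724/56945 = 10190446747/2940525910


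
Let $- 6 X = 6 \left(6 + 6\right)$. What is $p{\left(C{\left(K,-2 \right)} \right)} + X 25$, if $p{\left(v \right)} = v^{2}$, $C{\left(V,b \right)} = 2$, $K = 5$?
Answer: $-296$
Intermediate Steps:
$X = -12$ ($X = - \frac{6 \left(6 + 6\right)}{6} = - \frac{6 \cdot 12}{6} = \left(- \frac{1}{6}\right) 72 = -12$)
$p{\left(C{\left(K,-2 \right)} \right)} + X 25 = 2^{2} - 300 = 4 - 300 = -296$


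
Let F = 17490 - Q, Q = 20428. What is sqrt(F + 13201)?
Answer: sqrt(10263) ≈ 101.31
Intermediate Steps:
F = -2938 (F = 17490 - 1*20428 = 17490 - 20428 = -2938)
sqrt(F + 13201) = sqrt(-2938 + 13201) = sqrt(10263)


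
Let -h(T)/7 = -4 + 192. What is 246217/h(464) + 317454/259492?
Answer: -15868393075/85372868 ≈ -185.87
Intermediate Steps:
h(T) = -1316 (h(T) = -7*(-4 + 192) = -7*188 = -1316)
246217/h(464) + 317454/259492 = 246217/(-1316) + 317454/259492 = 246217*(-1/1316) + 317454*(1/259492) = -246217/1316 + 158727/129746 = -15868393075/85372868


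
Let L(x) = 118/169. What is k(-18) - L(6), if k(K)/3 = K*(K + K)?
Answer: 328418/169 ≈ 1943.3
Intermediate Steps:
L(x) = 118/169 (L(x) = 118*(1/169) = 118/169)
k(K) = 6*K² (k(K) = 3*(K*(K + K)) = 3*(K*(2*K)) = 3*(2*K²) = 6*K²)
k(-18) - L(6) = 6*(-18)² - 1*118/169 = 6*324 - 118/169 = 1944 - 118/169 = 328418/169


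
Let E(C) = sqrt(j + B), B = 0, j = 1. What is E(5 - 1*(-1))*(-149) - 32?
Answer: -181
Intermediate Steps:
E(C) = 1 (E(C) = sqrt(1 + 0) = sqrt(1) = 1)
E(5 - 1*(-1))*(-149) - 32 = 1*(-149) - 32 = -149 - 32 = -181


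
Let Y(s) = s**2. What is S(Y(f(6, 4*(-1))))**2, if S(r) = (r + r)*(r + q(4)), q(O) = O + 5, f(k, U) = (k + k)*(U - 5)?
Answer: 74151507442369536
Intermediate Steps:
f(k, U) = 2*k*(-5 + U) (f(k, U) = (2*k)*(-5 + U) = 2*k*(-5 + U))
q(O) = 5 + O
S(r) = 2*r*(9 + r) (S(r) = (r + r)*(r + (5 + 4)) = (2*r)*(r + 9) = (2*r)*(9 + r) = 2*r*(9 + r))
S(Y(f(6, 4*(-1))))**2 = (2*(2*6*(-5 + 4*(-1)))**2*(9 + (2*6*(-5 + 4*(-1)))**2))**2 = (2*(2*6*(-5 - 4))**2*(9 + (2*6*(-5 - 4))**2))**2 = (2*(2*6*(-9))**2*(9 + (2*6*(-9))**2))**2 = (2*(-108)**2*(9 + (-108)**2))**2 = (2*11664*(9 + 11664))**2 = (2*11664*11673)**2 = 272307744**2 = 74151507442369536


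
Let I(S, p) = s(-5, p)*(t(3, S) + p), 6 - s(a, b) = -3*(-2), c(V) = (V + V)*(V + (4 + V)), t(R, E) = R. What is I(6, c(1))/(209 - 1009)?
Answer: 0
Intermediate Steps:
c(V) = 2*V*(4 + 2*V) (c(V) = (2*V)*(4 + 2*V) = 2*V*(4 + 2*V))
s(a, b) = 0 (s(a, b) = 6 - (-3)*(-2) = 6 - 1*6 = 6 - 6 = 0)
I(S, p) = 0 (I(S, p) = 0*(3 + p) = 0)
I(6, c(1))/(209 - 1009) = 0/(209 - 1009) = 0/(-800) = 0*(-1/800) = 0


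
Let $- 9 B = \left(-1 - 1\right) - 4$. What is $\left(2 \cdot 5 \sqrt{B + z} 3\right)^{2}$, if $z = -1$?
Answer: $-300$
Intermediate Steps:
$B = \frac{2}{3}$ ($B = - \frac{\left(-1 - 1\right) - 4}{9} = - \frac{-2 - 4}{9} = \left(- \frac{1}{9}\right) \left(-6\right) = \frac{2}{3} \approx 0.66667$)
$\left(2 \cdot 5 \sqrt{B + z} 3\right)^{2} = \left(2 \cdot 5 \sqrt{\frac{2}{3} - 1} \cdot 3\right)^{2} = \left(10 \sqrt{- \frac{1}{3}} \cdot 3\right)^{2} = \left(10 \frac{i \sqrt{3}}{3} \cdot 3\right)^{2} = \left(10 i \sqrt{3}\right)^{2} = -300$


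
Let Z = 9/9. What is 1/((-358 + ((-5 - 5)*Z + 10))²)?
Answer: 1/128164 ≈ 7.8025e-6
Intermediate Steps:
Z = 1 (Z = 9*(⅑) = 1)
1/((-358 + ((-5 - 5)*Z + 10))²) = 1/((-358 + ((-5 - 5)*1 + 10))²) = 1/((-358 + (-10*1 + 10))²) = 1/((-358 + (-10 + 10))²) = 1/((-358 + 0)²) = 1/((-358)²) = 1/128164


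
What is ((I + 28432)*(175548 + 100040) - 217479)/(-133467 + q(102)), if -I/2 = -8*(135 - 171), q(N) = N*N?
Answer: -404029571/6477 ≈ -62379.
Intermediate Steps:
q(N) = N²
I = -576 (I = -(-16)*(135 - 171) = -(-16)*(-36) = -2*288 = -576)
((I + 28432)*(175548 + 100040) - 217479)/(-133467 + q(102)) = ((-576 + 28432)*(175548 + 100040) - 217479)/(-133467 + 102²) = (27856*275588 - 217479)/(-133467 + 10404) = (7676779328 - 217479)/(-123063) = 7676561849*(-1/123063) = -404029571/6477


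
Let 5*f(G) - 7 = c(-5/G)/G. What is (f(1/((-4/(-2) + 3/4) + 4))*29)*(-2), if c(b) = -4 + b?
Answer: 22997/8 ≈ 2874.6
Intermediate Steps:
f(G) = 7/5 + (-4 - 5/G)/(5*G) (f(G) = 7/5 + ((-4 - 5/G)/G)/5 = 7/5 + (-4 - 5/G)/(5*G))
(f(1/((-4/(-2) + 3/4) + 4))*29)*(-2) = ((7/5 - 1/(1/((-4/(-2) + 3/4) + 4))² - 4/(5*(1/((-4/(-2) + 3/4) + 4))))*29)*(-2) = ((7/5 - 1/(1/((-4*(-½) + 3*(¼)) + 4))² - 4/(5*(1/((-4*(-½) + 3*(¼)) + 4))))*29)*(-2) = ((7/5 - 1/(1/((2 + ¾) + 4))² - 4/(5*(1/((2 + ¾) + 4))))*29)*(-2) = ((7/5 - 1/(1/(11/4 + 4))² - 4/(5*(1/(11/4 + 4))))*29)*(-2) = ((7/5 - 1/(1/(27/4))² - 4/(5*(1/(27/4))))*29)*(-2) = ((7/5 - 1/(4/27)² - 4/(5*4/27))*29)*(-2) = ((7/5 - 1*729/16 - ⅘*27/4)*29)*(-2) = ((7/5 - 729/16 - 27/5)*29)*(-2) = -793/16*29*(-2) = -22997/16*(-2) = 22997/8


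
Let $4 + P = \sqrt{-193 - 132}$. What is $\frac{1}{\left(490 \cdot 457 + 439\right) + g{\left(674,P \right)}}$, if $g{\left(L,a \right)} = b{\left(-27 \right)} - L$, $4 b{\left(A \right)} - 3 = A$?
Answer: $\frac{1}{223689} \approx 4.4705 \cdot 10^{-6}$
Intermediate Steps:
$b{\left(A \right)} = \frac{3}{4} + \frac{A}{4}$
$P = -4 + 5 i \sqrt{13}$ ($P = -4 + \sqrt{-193 - 132} = -4 + \sqrt{-325} = -4 + 5 i \sqrt{13} \approx -4.0 + 18.028 i$)
$g{\left(L,a \right)} = -6 - L$ ($g{\left(L,a \right)} = \left(\frac{3}{4} + \frac{1}{4} \left(-27\right)\right) - L = \left(\frac{3}{4} - \frac{27}{4}\right) - L = -6 - L$)
$\frac{1}{\left(490 \cdot 457 + 439\right) + g{\left(674,P \right)}} = \frac{1}{\left(490 \cdot 457 + 439\right) - 680} = \frac{1}{\left(223930 + 439\right) - 680} = \frac{1}{224369 - 680} = \frac{1}{223689}$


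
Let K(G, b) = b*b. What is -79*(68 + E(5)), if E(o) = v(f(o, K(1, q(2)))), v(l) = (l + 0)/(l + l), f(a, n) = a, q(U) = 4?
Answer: -10823/2 ≈ -5411.5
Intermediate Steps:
K(G, b) = b²
v(l) = ½ (v(l) = l/((2*l)) = l*(1/(2*l)) = ½)
E(o) = ½
-79*(68 + E(5)) = -79*(68 + ½) = -79*137/2 = -10823/2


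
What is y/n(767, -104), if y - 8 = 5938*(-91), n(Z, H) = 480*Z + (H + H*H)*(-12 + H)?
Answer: 270175/437216 ≈ 0.61794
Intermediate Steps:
n(Z, H) = 480*Z + (-12 + H)*(H + H²) (n(Z, H) = 480*Z + (H + H²)*(-12 + H) = 480*Z + (-12 + H)*(H + H²))
y = -540350 (y = 8 + 5938*(-91) = 8 - 540358 = -540350)
y/n(767, -104) = -540350/((-104)³ - 12*(-104) - 11*(-104)² + 480*767) = -540350/(-1124864 + 1248 - 11*10816 + 368160) = -540350/(-1124864 + 1248 - 118976 + 368160) = -540350/(-874432) = -540350*(-1/874432) = 270175/437216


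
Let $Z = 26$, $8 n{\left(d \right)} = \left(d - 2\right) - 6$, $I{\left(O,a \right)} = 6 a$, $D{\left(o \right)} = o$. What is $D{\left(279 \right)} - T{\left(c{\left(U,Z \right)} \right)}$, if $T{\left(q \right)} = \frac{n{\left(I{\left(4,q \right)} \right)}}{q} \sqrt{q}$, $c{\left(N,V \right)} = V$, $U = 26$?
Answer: $279 - \frac{37 \sqrt{26}}{52} \approx 275.37$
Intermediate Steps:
$n{\left(d \right)} = -1 + \frac{d}{8}$ ($n{\left(d \right)} = \frac{\left(d - 2\right) - 6}{8} = \frac{\left(-2 + d\right) - 6}{8} = \frac{-8 + d}{8} = -1 + \frac{d}{8}$)
$T{\left(q \right)} = \frac{-1 + \frac{3 q}{4}}{\sqrt{q}}$ ($T{\left(q \right)} = \frac{-1 + \frac{6 q}{8}}{q} \sqrt{q} = \frac{-1 + \frac{3 q}{4}}{q} \sqrt{q} = \frac{-1 + \frac{3 q}{4}}{\sqrt{q}}$)
$D{\left(279 \right)} - T{\left(c{\left(U,Z \right)} \right)} = 279 - \frac{-4 + 3 \cdot 26}{4 \sqrt{26}} = 279 - \frac{\frac{\sqrt{26}}{26} \left(-4 + 78\right)}{4} = 279 - \frac{1}{4} \frac{\sqrt{26}}{26} \cdot 74 = 279 - \frac{37 \sqrt{26}}{52}$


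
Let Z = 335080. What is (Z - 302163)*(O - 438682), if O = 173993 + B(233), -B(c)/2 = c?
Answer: -8728107135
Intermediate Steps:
B(c) = -2*c
O = 173527 (O = 173993 - 2*233 = 173993 - 466 = 173527)
(Z - 302163)*(O - 438682) = (335080 - 302163)*(173527 - 438682) = 32917*(-265155) = -8728107135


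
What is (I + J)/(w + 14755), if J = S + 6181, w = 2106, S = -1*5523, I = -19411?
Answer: -18753/16861 ≈ -1.1122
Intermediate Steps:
S = -5523
J = 658 (J = -5523 + 6181 = 658)
(I + J)/(w + 14755) = (-19411 + 658)/(2106 + 14755) = -18753/16861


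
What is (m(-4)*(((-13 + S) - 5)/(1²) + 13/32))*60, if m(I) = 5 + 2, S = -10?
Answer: -92715/8 ≈ -11589.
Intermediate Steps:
m(I) = 7
(m(-4)*(((-13 + S) - 5)/(1²) + 13/32))*60 = (7*(((-13 - 10) - 5)/(1²) + 13/32))*60 = (7*((-23 - 5)/1 + 13*(1/32)))*60 = (7*(-28*1 + 13/32))*60 = (7*(-28 + 13/32))*60 = (7*(-883/32))*60 = -6181/32*60 = -92715/8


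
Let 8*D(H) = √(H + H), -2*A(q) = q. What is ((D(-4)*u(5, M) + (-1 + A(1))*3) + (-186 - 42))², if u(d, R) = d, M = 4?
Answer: 432425/8 - 2325*I*√2/4 ≈ 54053.0 - 822.01*I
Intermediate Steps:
A(q) = -q/2
D(H) = √2*√H/8 (D(H) = √(H + H)/8 = √(2*H)/8 = (√2*√H)/8 = √2*√H/8)
((D(-4)*u(5, M) + (-1 + A(1))*3) + (-186 - 42))² = (((√2*√(-4)/8)*5 + (-1 - ½*1)*3) + (-186 - 42))² = (((√2*(2*I)/8)*5 + (-1 - ½)*3) - 228)² = (((I*√2/4)*5 - 3/2*3) - 228)² = ((5*I*√2/4 - 9/2) - 228)² = ((-9/2 + 5*I*√2/4) - 228)² = (-465/2 + 5*I*√2/4)²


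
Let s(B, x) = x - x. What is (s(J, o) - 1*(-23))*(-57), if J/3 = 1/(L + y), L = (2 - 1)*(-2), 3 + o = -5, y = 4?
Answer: -1311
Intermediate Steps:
o = -8 (o = -3 - 5 = -8)
L = -2 (L = 1*(-2) = -2)
J = 3/2 (J = 3/(-2 + 4) = 3/2 ≈ 1.5000)
s(B, x) = 0
(s(J, o) - 1*(-23))*(-57) = (0 - 1*(-23))*(-57) = (0 + 23)*(-57) = 23*(-57) = -1311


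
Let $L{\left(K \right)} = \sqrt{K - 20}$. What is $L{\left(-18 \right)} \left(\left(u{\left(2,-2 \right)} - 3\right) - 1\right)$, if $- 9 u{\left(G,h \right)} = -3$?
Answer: $- \frac{11 i \sqrt{38}}{3} \approx - 22.603 i$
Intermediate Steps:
$u{\left(G,h \right)} = \frac{1}{3}$ ($u{\left(G,h \right)} = \left(- \frac{1}{9}\right) \left(-3\right) = \frac{1}{3}$)
$L{\left(K \right)} = \sqrt{-20 + K}$
$L{\left(-18 \right)} \left(\left(u{\left(2,-2 \right)} - 3\right) - 1\right) = \sqrt{-20 - 18} \left(\left(\frac{1}{3} - 3\right) - 1\right) = \sqrt{-38} \left(- \frac{8}{3} - 1\right) = i \sqrt{38} \left(- \frac{11}{3}\right) = - \frac{11 i \sqrt{38}}{3}$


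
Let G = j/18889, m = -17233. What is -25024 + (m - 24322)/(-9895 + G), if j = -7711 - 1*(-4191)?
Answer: -935291057361/37382035 ≈ -25020.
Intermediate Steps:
j = -3520 (j = -7711 + 4191 = -3520)
G = -3520/18889 ≈ -0.18635
-25024 + (m - 24322)/(-9895 + G) = -25024 + (-17233 - 24322)/(-9895 - 3520/18889) = -25024 - 41555/(-186910175/18889) = -25024 - 41555*(-18889/186910175) = -25024 + 156986479/37382035 = -935291057361/37382035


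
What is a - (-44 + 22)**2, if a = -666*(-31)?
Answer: 20162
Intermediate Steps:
a = 20646
a - (-44 + 22)**2 = 20646 - (-44 + 22)**2 = 20646 - 1*(-22)**2 = 20646 - 1*484 = 20646 - 484 = 20162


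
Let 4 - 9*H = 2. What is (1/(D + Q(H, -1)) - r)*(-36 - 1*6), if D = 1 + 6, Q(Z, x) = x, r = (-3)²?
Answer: 371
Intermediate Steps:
r = 9
H = 2/9 (H = 4/9 - ⅑*2 = 4/9 - 2/9 = 2/9 ≈ 0.22222)
D = 7
(1/(D + Q(H, -1)) - r)*(-36 - 1*6) = (1/(7 - 1) - 1*9)*(-36 - 1*6) = (1/6 - 9)*(-36 - 6) = (⅙ - 9)*(-42) = -53/6*(-42) = 371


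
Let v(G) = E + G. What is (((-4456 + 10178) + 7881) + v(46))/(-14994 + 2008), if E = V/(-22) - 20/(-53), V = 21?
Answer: -15914061/15141676 ≈ -1.0510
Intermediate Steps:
E = -673/1166 (E = 21/(-22) - 20/(-53) = 21*(-1/22) - 20*(-1/53) = -21/22 + 20/53 = -673/1166 ≈ -0.57719)
v(G) = -673/1166 + G
(((-4456 + 10178) + 7881) + v(46))/(-14994 + 2008) = (((-4456 + 10178) + 7881) + (-673/1166 + 46))/(-14994 + 2008) = ((5722 + 7881) + 52963/1166)/(-12986) = (13603 + 52963/1166)*(-1/12986) = (15914061/1166)*(-1/12986) = -15914061/15141676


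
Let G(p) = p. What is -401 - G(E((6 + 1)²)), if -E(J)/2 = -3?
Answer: -407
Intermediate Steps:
E(J) = 6 (E(J) = -2*(-3) = 6)
-401 - G(E((6 + 1)²)) = -401 - 1*6 = -401 - 6 = -407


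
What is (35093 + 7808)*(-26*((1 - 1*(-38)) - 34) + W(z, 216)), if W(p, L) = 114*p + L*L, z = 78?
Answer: 2377487618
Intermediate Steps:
W(p, L) = L**2 + 114*p (W(p, L) = 114*p + L**2 = L**2 + 114*p)
(35093 + 7808)*(-26*((1 - 1*(-38)) - 34) + W(z, 216)) = (35093 + 7808)*(-26*((1 - 1*(-38)) - 34) + (216**2 + 114*78)) = 42901*(-26*((1 + 38) - 34) + (46656 + 8892)) = 42901*(-26*(39 - 34) + 55548) = 42901*(-26*5 + 55548) = 42901*(-130 + 55548) = 42901*55418 = 2377487618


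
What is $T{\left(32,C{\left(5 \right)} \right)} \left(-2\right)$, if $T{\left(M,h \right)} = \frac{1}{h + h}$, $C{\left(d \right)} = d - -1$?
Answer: $- \frac{1}{6} \approx -0.16667$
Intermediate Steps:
$C{\left(d \right)} = 1 + d$ ($C{\left(d \right)} = d + 1 = 1 + d$)
$T{\left(M,h \right)} = \frac{1}{2 h}$
$T{\left(32,C{\left(5 \right)} \right)} \left(-2\right) = \frac{1}{2 \left(1 + 5\right)} \left(-2\right) = \frac{1}{2 \cdot 6} \left(-2\right) = \frac{1}{2} \cdot \frac{1}{6} \left(-2\right) = \frac{1}{12} \left(-2\right) = - \frac{1}{6}$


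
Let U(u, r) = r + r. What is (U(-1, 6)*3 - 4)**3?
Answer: 32768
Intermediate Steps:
U(u, r) = 2*r
(U(-1, 6)*3 - 4)**3 = ((2*6)*3 - 4)**3 = (12*3 - 4)**3 = (36 - 4)**3 = 32**3 = 32768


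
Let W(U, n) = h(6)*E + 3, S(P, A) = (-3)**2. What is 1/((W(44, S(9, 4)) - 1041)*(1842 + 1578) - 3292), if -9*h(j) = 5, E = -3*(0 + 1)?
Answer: -1/3547552 ≈ -2.8188e-7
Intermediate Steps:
E = -3 (E = -3*1 = -3)
h(j) = -5/9 (h(j) = -1/9*5 = -5/9)
S(P, A) = 9
W(U, n) = 14/3 (W(U, n) = -5/9*(-3) + 3 = 5/3 + 3 = 14/3)
1/((W(44, S(9, 4)) - 1041)*(1842 + 1578) - 3292) = 1/((14/3 - 1041)*(1842 + 1578) - 3292) = 1/(-3109/3*3420 - 3292) = 1/(-3544260 - 3292) = 1/(-3547552) = -1/3547552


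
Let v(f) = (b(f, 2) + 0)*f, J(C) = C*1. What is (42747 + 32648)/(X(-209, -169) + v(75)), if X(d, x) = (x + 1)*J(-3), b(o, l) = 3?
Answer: 75395/729 ≈ 103.42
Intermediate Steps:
J(C) = C
v(f) = 3*f (v(f) = (3 + 0)*f = 3*f)
X(d, x) = -3 - 3*x (X(d, x) = (x + 1)*(-3) = (1 + x)*(-3) = -3 - 3*x)
(42747 + 32648)/(X(-209, -169) + v(75)) = (42747 + 32648)/((-3 - 3*(-169)) + 3*75) = 75395/((-3 + 507) + 225) = 75395/(504 + 225) = 75395/729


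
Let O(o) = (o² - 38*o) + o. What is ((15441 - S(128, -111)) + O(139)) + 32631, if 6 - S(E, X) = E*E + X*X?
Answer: 90949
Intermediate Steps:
O(o) = o² - 37*o
S(E, X) = 6 - E² - X² (S(E, X) = 6 - (E*E + X*X) = 6 - (E² + X²) = 6 + (-E² - X²) = 6 - E² - X²)
((15441 - S(128, -111)) + O(139)) + 32631 = ((15441 - (6 - 1*128² - 1*(-111)²)) + 139*(-37 + 139)) + 32631 = ((15441 - (6 - 1*16384 - 1*12321)) + 139*102) + 32631 = ((15441 - (6 - 16384 - 12321)) + 14178) + 32631 = ((15441 - 1*(-28699)) + 14178) + 32631 = ((15441 + 28699) + 14178) + 32631 = (44140 + 14178) + 32631 = 58318 + 32631 = 90949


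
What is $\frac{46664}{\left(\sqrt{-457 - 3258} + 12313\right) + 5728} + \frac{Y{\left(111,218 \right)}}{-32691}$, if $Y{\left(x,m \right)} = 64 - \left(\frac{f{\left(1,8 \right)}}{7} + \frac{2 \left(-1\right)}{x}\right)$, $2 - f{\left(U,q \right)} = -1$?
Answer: $\frac{5342014637765801}{2066880667506543} - \frac{11666 i \sqrt{3715}}{81370349} \approx 2.5846 - 0.0087385 i$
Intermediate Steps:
$f{\left(U,q \right)} = 3$ ($f{\left(U,q \right)} = 2 - -1 = 2 + 1 = 3$)
$Y{\left(x,m \right)} = \frac{445}{7} + \frac{2}{x}$ ($Y{\left(x,m \right)} = 64 - \left(\frac{3}{7} + \frac{2 \left(-1\right)}{x}\right) = 64 - \left(3 \cdot \frac{1}{7} - \frac{2}{x}\right) = 64 - \left(\frac{3}{7} - \frac{2}{x}\right) = \frac{445}{7} + \frac{2}{x}$)
$\frac{46664}{\left(\sqrt{-457 - 3258} + 12313\right) + 5728} + \frac{Y{\left(111,218 \right)}}{-32691} = \frac{46664}{\left(\sqrt{-457 - 3258} + 12313\right) + 5728} + \frac{\frac{445}{7} + \frac{2}{111}}{-32691} = \frac{46664}{\left(\sqrt{-3715} + 12313\right) + 5728} + \left(\frac{445}{7} + 2 \cdot \frac{1}{111}\right) \left(- \frac{1}{32691}\right) = \frac{46664}{\left(i \sqrt{3715} + 12313\right) + 5728} + \left(\frac{445}{7} + \frac{2}{111}\right) \left(- \frac{1}{32691}\right) = \frac{46664}{\left(12313 + i \sqrt{3715}\right) + 5728} + \frac{49409}{777} \left(- \frac{1}{32691}\right) = \frac{46664}{18041 + i \sqrt{3715}} - \frac{49409}{25400907} = - \frac{49409}{25400907} + \frac{46664}{18041 + i \sqrt{3715}}$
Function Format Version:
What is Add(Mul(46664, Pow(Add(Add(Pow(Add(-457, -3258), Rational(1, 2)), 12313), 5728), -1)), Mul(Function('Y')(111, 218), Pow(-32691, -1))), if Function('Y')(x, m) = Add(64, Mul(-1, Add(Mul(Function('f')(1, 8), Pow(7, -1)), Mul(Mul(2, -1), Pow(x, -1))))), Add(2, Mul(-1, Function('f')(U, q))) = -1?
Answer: Add(Rational(5342014637765801, 2066880667506543), Mul(Rational(-11666, 81370349), I, Pow(3715, Rational(1, 2)))) ≈ Add(2.5846, Mul(-0.0087385, I))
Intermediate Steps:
Function('f')(U, q) = 3 (Function('f')(U, q) = Add(2, Mul(-1, -1)) = Add(2, 1) = 3)
Function('Y')(x, m) = Add(Rational(445, 7), Mul(2, Pow(x, -1))) (Function('Y')(x, m) = Add(64, Mul(-1, Add(Mul(3, Pow(7, -1)), Mul(Mul(2, -1), Pow(x, -1))))) = Add(64, Mul(-1, Add(Mul(3, Rational(1, 7)), Mul(-2, Pow(x, -1))))) = Add(64, Mul(-1, Add(Rational(3, 7), Mul(-2, Pow(x, -1))))) = Add(64, Add(Rational(-3, 7), Mul(2, Pow(x, -1)))) = Add(Rational(445, 7), Mul(2, Pow(x, -1))))
Add(Mul(46664, Pow(Add(Add(Pow(Add(-457, -3258), Rational(1, 2)), 12313), 5728), -1)), Mul(Function('Y')(111, 218), Pow(-32691, -1))) = Add(Mul(46664, Pow(Add(Add(Pow(Add(-457, -3258), Rational(1, 2)), 12313), 5728), -1)), Mul(Add(Rational(445, 7), Mul(2, Pow(111, -1))), Pow(-32691, -1))) = Add(Mul(46664, Pow(Add(Add(Pow(-3715, Rational(1, 2)), 12313), 5728), -1)), Mul(Add(Rational(445, 7), Mul(2, Rational(1, 111))), Rational(-1, 32691))) = Add(Mul(46664, Pow(Add(Add(Mul(I, Pow(3715, Rational(1, 2))), 12313), 5728), -1)), Mul(Add(Rational(445, 7), Rational(2, 111)), Rational(-1, 32691))) = Add(Mul(46664, Pow(Add(Add(12313, Mul(I, Pow(3715, Rational(1, 2)))), 5728), -1)), Mul(Rational(49409, 777), Rational(-1, 32691))) = Add(Mul(46664, Pow(Add(18041, Mul(I, Pow(3715, Rational(1, 2)))), -1)), Rational(-49409, 25400907)) = Add(Rational(-49409, 25400907), Mul(46664, Pow(Add(18041, Mul(I, Pow(3715, Rational(1, 2)))), -1)))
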